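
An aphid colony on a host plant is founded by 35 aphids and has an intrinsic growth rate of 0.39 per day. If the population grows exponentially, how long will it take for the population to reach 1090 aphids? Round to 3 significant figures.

Set N₀·e^(rt) = 1090: e^(0.39·t) = 1090/35 = 31.143.
0.39·t = ln(31.143) = 3.4386, so t = 3.4386/0.39 = 8.8169.

8.82 days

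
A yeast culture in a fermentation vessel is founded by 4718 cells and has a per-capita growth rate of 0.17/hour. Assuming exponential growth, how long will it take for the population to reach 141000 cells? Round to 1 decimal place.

20.0 hours

Set N₀·e^(rt) = 141000: e^(0.17·t) = 141000/4718 = 29.886.
0.17·t = ln(29.886) = 3.3974, so t = 3.3974/0.17 = 19.985.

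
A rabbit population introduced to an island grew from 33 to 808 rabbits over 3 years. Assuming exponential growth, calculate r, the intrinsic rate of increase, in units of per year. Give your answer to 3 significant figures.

From N(t) = N₀·e^(rt): e^(r·3) = 808/33 = 24.485.
r·3 = ln(24.485) = 3.1981, so r = 3.1981/3 = 1.066.

1.07 per year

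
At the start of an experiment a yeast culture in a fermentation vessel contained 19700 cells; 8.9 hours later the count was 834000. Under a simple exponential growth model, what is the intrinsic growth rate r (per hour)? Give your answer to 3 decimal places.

0.421 per hour

From N(t) = N₀·e^(rt): e^(r·8.9) = 834000/19700 = 42.335.
r·8.9 = ln(42.335) = 3.7456, so r = 3.7456/8.9 = 0.42086.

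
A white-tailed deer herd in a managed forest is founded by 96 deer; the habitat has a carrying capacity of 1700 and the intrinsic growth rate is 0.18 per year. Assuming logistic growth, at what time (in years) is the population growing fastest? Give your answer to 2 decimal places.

15.64 years

Logistic growth is fastest at N = K/2 = 850.
A = (K − N₀)/N₀ = 16.708. Set K/(1 + A·e^(−rt)) = K/2 → A·e^(−rt) = 1.
e^(−0.18t) = 1/16.708 = 0.0598504, so t = ln(16.708)/0.18 = 2.8159/0.18 = 15.644.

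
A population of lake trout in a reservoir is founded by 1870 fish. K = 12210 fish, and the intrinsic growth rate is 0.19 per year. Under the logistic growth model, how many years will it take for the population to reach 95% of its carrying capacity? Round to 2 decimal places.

A = (K − N₀)/N₀ = (12210 − 1870)/1870 = 5.5294.
Solve 12210/(1 + 5.5294·e^(−0.19t)) = 11599.5: 1 + 5.5294·e^(−0.19t) = 1.0526, so e^(−0.19t) = 0.00951848.
−0.19·t = ln(0.00951848) = -4.6545, so t = 4.6545/0.19 = 24.497.

24.50 years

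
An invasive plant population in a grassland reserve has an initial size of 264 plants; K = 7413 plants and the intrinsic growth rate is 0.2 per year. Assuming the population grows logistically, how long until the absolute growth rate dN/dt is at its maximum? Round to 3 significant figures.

Logistic growth is fastest at N = K/2 = 3706.5.
A = (K − N₀)/N₀ = 27.08. Set K/(1 + A·e^(−rt)) = K/2 → A·e^(−rt) = 1.
e^(−0.2t) = 1/27.08 = 0.0369282, so t = ln(27.08)/0.2 = 3.2988/0.2 = 16.494.

16.5 years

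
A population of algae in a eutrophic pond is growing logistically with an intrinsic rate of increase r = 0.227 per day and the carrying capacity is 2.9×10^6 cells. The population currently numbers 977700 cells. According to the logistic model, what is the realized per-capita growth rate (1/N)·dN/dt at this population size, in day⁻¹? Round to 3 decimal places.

(1/N)·dN/dt = r(1 − N/K) = 0.227 × (1 − 977700/2.9×10^6).
= 0.227 × 0.66286 = 0.15047.

0.150 per day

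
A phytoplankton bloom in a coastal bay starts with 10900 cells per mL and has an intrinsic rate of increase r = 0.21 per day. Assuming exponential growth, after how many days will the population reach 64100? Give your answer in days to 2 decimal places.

8.44 days

Set N₀·e^(rt) = 64100: e^(0.21·t) = 64100/10900 = 5.8807.
0.21·t = ln(5.8807) = 1.7717, so t = 1.7717/0.21 = 8.4366.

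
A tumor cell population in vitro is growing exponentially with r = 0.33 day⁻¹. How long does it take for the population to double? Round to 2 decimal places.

Doubling time t_d = ln(2)/r = 0.6931/0.33 = 2.1004.

2.10 days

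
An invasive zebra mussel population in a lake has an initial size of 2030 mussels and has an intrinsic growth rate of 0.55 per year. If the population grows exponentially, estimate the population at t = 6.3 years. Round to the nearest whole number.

N(t) = N₀·e^(rt) = 2030 × e^(0.55×6.3) = 2030 × e^3.465.
e^3.465 ≈ 31.976, so N ≈ 2030 × 31.976 = 64912.2.

64912 mussels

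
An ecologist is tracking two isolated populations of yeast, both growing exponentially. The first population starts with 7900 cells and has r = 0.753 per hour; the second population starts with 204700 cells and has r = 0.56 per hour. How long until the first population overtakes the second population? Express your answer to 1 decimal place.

Set 7900·e^(0.753t) = 204700·e^(0.56t).
e^((0.753 − 0.56)t) = 204700/7900 → e^(0.193·t) = 25.911.
0.193·t = ln(25.911) = 3.2547, so t = 3.2547/0.193 = 16.864.

16.9 hours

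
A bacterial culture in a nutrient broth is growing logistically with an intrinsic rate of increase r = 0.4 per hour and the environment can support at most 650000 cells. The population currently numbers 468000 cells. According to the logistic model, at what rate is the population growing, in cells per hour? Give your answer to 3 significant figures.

52400 cells per hour

dN/dt = rN(1 − N/K) = 0.4 × 468000 × (1 − 468000/650000).
1 − 468000/650000 = 0.28; dN/dt = 0.4 × 468000 × 0.28 = 52416.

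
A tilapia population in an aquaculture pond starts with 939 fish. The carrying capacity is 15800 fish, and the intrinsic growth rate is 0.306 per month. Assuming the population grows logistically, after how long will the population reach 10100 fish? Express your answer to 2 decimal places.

10.89 months

A = (K − N₀)/N₀ = (15800 − 939)/939 = 15.826.
Solve 15800/(1 + 15.826·e^(−0.306t)) = 10100: 1 + 15.826·e^(−0.306t) = 1.5644, so e^(−0.306t) = 0.0356592.
−0.306·t = ln(0.0356592) = -3.3337, so t = 3.3337/0.306 = 10.895.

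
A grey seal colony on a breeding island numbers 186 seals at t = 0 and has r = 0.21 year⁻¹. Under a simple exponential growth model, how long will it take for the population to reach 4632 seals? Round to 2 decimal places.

15.31 years

Set N₀·e^(rt) = 4632: e^(0.21·t) = 4632/186 = 24.903.
0.21·t = ln(24.903) = 3.215, so t = 3.215/0.21 = 15.31.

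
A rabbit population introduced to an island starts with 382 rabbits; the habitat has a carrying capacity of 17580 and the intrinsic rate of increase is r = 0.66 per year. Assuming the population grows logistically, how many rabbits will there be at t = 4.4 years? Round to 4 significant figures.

A = (K − N₀)/N₀ = (17580 − 382)/382 = 45.021.
N(t) = K/(1 + A·e^(−rt)) = 17580/(1 + 45.021×e^(−0.66×4.4)).
e^(−2.904) = 0.054804; denominator = 1 + 45.021×0.054804 = 3.4673.
N = 17580/3.4673 = 5070.22.

5070 rabbits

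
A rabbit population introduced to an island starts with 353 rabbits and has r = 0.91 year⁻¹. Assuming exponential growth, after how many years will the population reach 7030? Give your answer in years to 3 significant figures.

3.29 years

Set N₀·e^(rt) = 7030: e^(0.91·t) = 7030/353 = 19.915.
0.91·t = ln(19.915) = 2.9915, so t = 2.9915/0.91 = 3.2873.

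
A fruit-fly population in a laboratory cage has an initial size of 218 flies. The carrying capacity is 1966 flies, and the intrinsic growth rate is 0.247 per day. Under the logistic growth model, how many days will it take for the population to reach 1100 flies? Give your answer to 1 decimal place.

9.4 days

A = (K − N₀)/N₀ = (1966 − 218)/218 = 8.0183.
Solve 1966/(1 + 8.0183·e^(−0.247t)) = 1100: 1 + 8.0183·e^(−0.247t) = 1.7873, so e^(−0.247t) = 0.0981839.
−0.247·t = ln(0.0981839) = -2.3209, so t = 2.3209/0.247 = 9.3964.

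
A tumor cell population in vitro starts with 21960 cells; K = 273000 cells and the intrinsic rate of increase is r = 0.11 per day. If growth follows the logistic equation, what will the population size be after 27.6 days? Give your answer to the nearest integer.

A = (K − N₀)/N₀ = (273000 − 21960)/21960 = 11.432.
N(t) = K/(1 + A·e^(−rt)) = 273000/(1 + 11.432×e^(−0.11×27.6)).
e^(−3.036) = 0.048027; denominator = 1 + 11.432×0.048027 = 1.549.
N = 273000/1.549 = 176240.

176240 cells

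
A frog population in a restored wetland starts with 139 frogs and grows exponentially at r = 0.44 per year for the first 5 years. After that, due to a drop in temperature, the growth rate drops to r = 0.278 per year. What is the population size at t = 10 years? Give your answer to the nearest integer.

Phase 1: N(5) = 139·e^(0.44×5) = 139·e^2.2 = 1254.48.
Phase 2 runs for 10 − 5 = 5 years at r = 0.278.
N(10) = 1254.48·e^(0.278×5) = 1254.48·e^1.39 = 5036.54.

5037 frogs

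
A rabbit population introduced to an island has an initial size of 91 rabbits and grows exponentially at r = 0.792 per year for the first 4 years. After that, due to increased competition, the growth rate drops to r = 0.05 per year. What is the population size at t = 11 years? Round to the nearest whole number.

3068 rabbits

Phase 1: N(4) = 91·e^(0.792×4) = 91·e^3.168 = 2162.15.
Phase 2 runs for 11 − 4 = 7 years at r = 0.05.
N(11) = 2162.15·e^(0.05×7) = 2162.15·e^0.35 = 3068.24.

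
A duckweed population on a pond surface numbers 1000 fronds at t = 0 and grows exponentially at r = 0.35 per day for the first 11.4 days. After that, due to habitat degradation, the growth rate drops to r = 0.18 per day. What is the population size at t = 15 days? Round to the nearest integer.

Phase 1: N(11.4) = 1000·e^(0.35×11.4) = 1000·e^3.99 = 54054.9.
Phase 2 runs for 15 − 11.4 = 3.6 days at r = 0.18.
N(15) = 54054.9·e^(0.18×3.6) = 54054.9·e^0.648 = 103337.

103337 fronds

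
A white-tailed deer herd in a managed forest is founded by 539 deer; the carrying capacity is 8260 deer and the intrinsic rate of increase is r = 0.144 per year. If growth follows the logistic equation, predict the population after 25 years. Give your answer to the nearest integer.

A = (K − N₀)/N₀ = (8260 − 539)/539 = 14.325.
N(t) = K/(1 + A·e^(−rt)) = 8260/(1 + 14.325×e^(−0.144×25)).
e^(−3.6) = 0.027324; denominator = 1 + 14.325×0.027324 = 1.3914.
N = 8260/1.3914 = 5936.45.

5936 deer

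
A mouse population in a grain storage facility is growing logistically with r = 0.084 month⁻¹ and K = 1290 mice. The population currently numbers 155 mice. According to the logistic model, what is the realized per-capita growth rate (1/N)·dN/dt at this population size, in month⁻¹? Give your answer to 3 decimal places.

(1/N)·dN/dt = r(1 − N/K) = 0.084 × (1 − 155/1290).
= 0.084 × 0.87984 = 0.073907.

0.074 per month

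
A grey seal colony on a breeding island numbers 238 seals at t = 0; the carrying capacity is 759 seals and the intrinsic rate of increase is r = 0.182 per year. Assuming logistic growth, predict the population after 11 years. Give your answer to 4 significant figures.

585.8 seals

A = (K − N₀)/N₀ = (759 − 238)/238 = 2.1891.
N(t) = K/(1 + A·e^(−rt)) = 759/(1 + 2.1891×e^(−0.182×11)).
e^(−2.002) = 0.13506; denominator = 1 + 2.1891×0.13506 = 1.2957.
N = 759/1.2957 = 585.799.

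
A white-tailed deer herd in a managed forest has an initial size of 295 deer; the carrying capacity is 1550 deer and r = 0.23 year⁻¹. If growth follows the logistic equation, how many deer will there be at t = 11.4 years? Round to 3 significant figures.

A = (K − N₀)/N₀ = (1550 − 295)/295 = 4.2542.
N(t) = K/(1 + A·e^(−rt)) = 1550/(1 + 4.2542×e^(−0.23×11.4)).
e^(−2.622) = 0.072657; denominator = 1 + 4.2542×0.072657 = 1.3091.
N = 1550/1.3091 = 1184.02.

1180 deer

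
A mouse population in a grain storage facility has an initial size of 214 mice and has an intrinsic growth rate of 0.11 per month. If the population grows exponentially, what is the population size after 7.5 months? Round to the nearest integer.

N(t) = N₀·e^(rt) = 214 × e^(0.11×7.5) = 214 × e^0.825.
e^0.825 ≈ 2.2819, so N ≈ 214 × 2.2819 = 488.322.

488 mice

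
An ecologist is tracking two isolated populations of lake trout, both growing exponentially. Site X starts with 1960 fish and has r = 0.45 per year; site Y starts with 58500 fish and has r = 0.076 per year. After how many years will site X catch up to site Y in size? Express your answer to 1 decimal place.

Set 1960·e^(0.45t) = 58500·e^(0.076t).
e^((0.45 − 0.076)t) = 58500/1960 → e^(0.374·t) = 29.847.
0.374·t = ln(29.847) = 3.3961, so t = 3.3961/0.374 = 9.0804.

9.1 years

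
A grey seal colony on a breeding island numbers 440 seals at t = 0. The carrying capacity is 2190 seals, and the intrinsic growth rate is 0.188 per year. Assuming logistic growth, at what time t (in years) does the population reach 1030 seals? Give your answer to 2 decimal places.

6.71 years

A = (K − N₀)/N₀ = (2190 − 440)/440 = 3.9773.
Solve 2190/(1 + 3.9773·e^(−0.188t)) = 1030: 1 + 3.9773·e^(−0.188t) = 2.1262, so e^(−0.188t) = 0.283162.
−0.188·t = ln(0.283162) = -1.2617, so t = 1.2617/0.188 = 6.7114.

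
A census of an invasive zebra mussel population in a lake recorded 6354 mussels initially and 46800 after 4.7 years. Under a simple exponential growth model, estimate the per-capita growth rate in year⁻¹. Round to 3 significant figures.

0.425 per year

From N(t) = N₀·e^(rt): e^(r·4.7) = 46800/6354 = 7.3654.
r·4.7 = ln(7.3654) = 1.9968, so r = 1.9968/4.7 = 0.42485.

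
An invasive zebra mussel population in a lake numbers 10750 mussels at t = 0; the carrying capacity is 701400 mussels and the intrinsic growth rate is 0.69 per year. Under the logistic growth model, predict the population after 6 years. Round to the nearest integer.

346715 mussels

A = (K − N₀)/N₀ = (701400 − 10750)/10750 = 64.247.
N(t) = K/(1 + A·e^(−rt)) = 701400/(1 + 64.247×e^(−0.69×6)).
e^(−4.14) = 0.015923; denominator = 1 + 64.247×0.015923 = 2.023.
N = 701400/2.023 = 346715.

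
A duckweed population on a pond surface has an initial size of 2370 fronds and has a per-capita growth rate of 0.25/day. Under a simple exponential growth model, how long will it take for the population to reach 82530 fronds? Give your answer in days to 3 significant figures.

Set N₀·e^(rt) = 82530: e^(0.25·t) = 82530/2370 = 34.823.
0.25·t = ln(34.823) = 3.5503, so t = 3.5503/0.25 = 14.201.

14.2 days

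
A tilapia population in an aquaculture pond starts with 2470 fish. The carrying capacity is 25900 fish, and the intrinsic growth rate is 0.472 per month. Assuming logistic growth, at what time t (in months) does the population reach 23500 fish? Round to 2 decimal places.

9.60 months

A = (K − N₀)/N₀ = (25900 − 2470)/2470 = 9.4858.
Solve 25900/(1 + 9.4858·e^(−0.472t)) = 23500: 1 + 9.4858·e^(−0.472t) = 1.1021, so e^(−0.472t) = 0.0107663.
−0.472·t = ln(0.0107663) = -4.5313, so t = 4.5313/0.472 = 9.6003.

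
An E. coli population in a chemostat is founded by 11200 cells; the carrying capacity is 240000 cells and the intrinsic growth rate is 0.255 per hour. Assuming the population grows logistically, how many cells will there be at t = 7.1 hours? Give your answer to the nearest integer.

A = (K − N₀)/N₀ = (240000 − 11200)/11200 = 20.429.
N(t) = K/(1 + A·e^(−rt)) = 240000/(1 + 20.429×e^(−0.255×7.1)).
e^(−1.81) = 0.16357; denominator = 1 + 20.429×0.16357 = 4.3415.
N = 240000/4.3415 = 55279.8.

55280 cells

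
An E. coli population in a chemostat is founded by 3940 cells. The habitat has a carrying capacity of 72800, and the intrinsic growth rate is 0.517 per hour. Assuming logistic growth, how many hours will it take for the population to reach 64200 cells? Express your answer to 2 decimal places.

9.42 hours

A = (K − N₀)/N₀ = (72800 − 3940)/3940 = 17.477.
Solve 72800/(1 + 17.477·e^(−0.517t)) = 64200: 1 + 17.477·e^(−0.517t) = 1.134, so e^(−0.517t) = 0.00766466.
−0.517·t = ln(0.00766466) = -4.8711, so t = 4.8711/0.517 = 9.4219.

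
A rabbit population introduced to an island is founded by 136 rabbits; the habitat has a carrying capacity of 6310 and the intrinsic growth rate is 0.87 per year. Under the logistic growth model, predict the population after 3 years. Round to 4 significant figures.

A = (K − N₀)/N₀ = (6310 − 136)/136 = 45.397.
N(t) = K/(1 + A·e^(−rt)) = 6310/(1 + 45.397×e^(−0.87×3)).
e^(−2.61) = 0.073535; denominator = 1 + 45.397×0.073535 = 4.3383.
N = 6310/4.3383 = 1454.5.

1455 rabbits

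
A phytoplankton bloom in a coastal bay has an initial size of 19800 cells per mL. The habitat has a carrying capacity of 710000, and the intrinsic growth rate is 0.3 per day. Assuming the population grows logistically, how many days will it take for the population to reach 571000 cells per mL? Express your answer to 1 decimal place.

16.5 days

A = (K − N₀)/N₀ = (710000 − 19800)/19800 = 34.859.
Solve 710000/(1 + 34.859·e^(−0.3t)) = 571000: 1 + 34.859·e^(−0.3t) = 1.2434, so e^(−0.3t) = 0.00698343.
−0.3·t = ln(0.00698343) = -4.9642, so t = 4.9642/0.3 = 16.547.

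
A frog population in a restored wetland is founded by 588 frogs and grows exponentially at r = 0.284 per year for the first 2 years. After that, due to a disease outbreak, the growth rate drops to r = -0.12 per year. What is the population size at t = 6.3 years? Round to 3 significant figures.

Phase 1: N(2) = 588·e^(0.284×2) = 588·e^0.568 = 1037.66.
Phase 2 runs for 6.3 − 2 = 4.3 years at r = -0.12.
N(6.3) = 1037.66·e^(-0.12×4.3) = 1037.66·e^-0.516 = 619.385.

619 frogs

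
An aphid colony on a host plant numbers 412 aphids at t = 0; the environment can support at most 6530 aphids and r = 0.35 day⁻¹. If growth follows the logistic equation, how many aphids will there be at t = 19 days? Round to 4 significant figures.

6407 aphids

A = (K − N₀)/N₀ = (6530 − 412)/412 = 14.85.
N(t) = K/(1 + A·e^(−rt)) = 6530/(1 + 14.85×e^(−0.35×19)).
e^(−6.65) = 0.001294; denominator = 1 + 14.85×0.001294 = 1.0192.
N = 6530/1.0192 = 6406.89.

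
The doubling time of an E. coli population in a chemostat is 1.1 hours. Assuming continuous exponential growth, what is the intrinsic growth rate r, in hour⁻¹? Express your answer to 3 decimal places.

0.630 per hour

r = ln(2)/t_d = 0.6931/1.1 = 0.63013.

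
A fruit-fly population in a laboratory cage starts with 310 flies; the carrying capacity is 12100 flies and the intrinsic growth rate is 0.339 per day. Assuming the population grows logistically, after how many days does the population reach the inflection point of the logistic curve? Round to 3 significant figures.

Logistic growth is fastest at N = K/2 = 6050.
A = (K − N₀)/N₀ = 38.032. Set K/(1 + A·e^(−rt)) = K/2 → A·e^(−rt) = 1.
e^(−0.339t) = 1/38.032 = 0.0262935, so t = ln(38.032)/0.339 = 3.6384/0.339 = 10.733.

10.7 days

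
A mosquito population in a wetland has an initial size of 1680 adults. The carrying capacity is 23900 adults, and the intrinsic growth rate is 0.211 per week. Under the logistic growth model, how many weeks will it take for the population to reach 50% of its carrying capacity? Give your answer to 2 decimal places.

12.24 weeks

A = (K − N₀)/N₀ = (23900 − 1680)/1680 = 13.226.
Solve 23900/(1 + 13.226·e^(−0.211t)) = 11950: 1 + 13.226·e^(−0.211t) = 2, so e^(−0.211t) = 0.0756076.
−0.211·t = ln(0.0756076) = -2.5822, so t = 2.5822/0.211 = 12.238.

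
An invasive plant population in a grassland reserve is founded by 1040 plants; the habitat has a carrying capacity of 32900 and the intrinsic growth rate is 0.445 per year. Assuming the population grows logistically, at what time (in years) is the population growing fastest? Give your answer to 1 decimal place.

Logistic growth is fastest at N = K/2 = 16450.
A = (K − N₀)/N₀ = 30.635. Set K/(1 + A·e^(−rt)) = K/2 → A·e^(−rt) = 1.
e^(−0.445t) = 1/30.635 = 0.0326428, so t = ln(30.635)/0.445 = 3.4221/0.445 = 7.6902.

7.7 years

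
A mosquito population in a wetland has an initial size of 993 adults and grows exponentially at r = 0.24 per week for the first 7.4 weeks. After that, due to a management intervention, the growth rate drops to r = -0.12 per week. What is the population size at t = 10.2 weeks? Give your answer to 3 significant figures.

Phase 1: N(7.4) = 993·e^(0.24×7.4) = 993·e^1.776 = 5864.84.
Phase 2 runs for 10.2 − 7.4 = 2.8 weeks at r = -0.12.
N(10.2) = 5864.84·e^(-0.12×2.8) = 5864.84·e^-0.336 = 4191.15.

4190 adults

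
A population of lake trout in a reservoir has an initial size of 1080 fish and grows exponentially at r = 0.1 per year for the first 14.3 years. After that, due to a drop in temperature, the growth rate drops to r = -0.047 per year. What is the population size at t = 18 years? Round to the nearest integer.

Phase 1: N(14.3) = 1080·e^(0.1×14.3) = 1080·e^1.43 = 4513.
Phase 2 runs for 18 − 14.3 = 3.7 years at r = -0.047.
N(18) = 4513·e^(-0.047×3.7) = 4513·e^-0.1739 = 3792.64.

3793 fish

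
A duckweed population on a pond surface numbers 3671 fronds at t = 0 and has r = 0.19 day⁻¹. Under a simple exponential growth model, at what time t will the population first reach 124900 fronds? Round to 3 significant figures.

18.6 days

Set N₀·e^(rt) = 124900: e^(0.19·t) = 124900/3671 = 34.023.
0.19·t = ln(34.023) = 3.527, so t = 3.527/0.19 = 18.563.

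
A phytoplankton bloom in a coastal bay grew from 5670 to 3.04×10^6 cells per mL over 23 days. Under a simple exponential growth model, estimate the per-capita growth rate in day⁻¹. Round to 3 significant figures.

0.273 per day

From N(t) = N₀·e^(rt): e^(r·23) = 3.04×10^6/5670 = 536.16.
r·23 = ln(536.16) = 6.2844, so r = 6.2844/23 = 0.27324.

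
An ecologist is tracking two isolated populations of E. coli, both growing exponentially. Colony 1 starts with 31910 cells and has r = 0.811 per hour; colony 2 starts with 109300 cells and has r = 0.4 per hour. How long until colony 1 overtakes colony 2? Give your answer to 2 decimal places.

3.00 hours

Set 31910·e^(0.811t) = 109300·e^(0.4t).
e^((0.811 − 0.4)t) = 109300/31910 → e^(0.411·t) = 3.4253.
0.411·t = ln(3.4253) = 1.2312, so t = 1.2312/0.411 = 2.9956.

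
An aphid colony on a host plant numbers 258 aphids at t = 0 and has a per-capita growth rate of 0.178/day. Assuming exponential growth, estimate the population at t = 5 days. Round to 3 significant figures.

628 aphids

N(t) = N₀·e^(rt) = 258 × e^(0.178×5) = 258 × e^0.89.
e^0.89 ≈ 2.4351, so N ≈ 258 × 2.4351 = 628.263.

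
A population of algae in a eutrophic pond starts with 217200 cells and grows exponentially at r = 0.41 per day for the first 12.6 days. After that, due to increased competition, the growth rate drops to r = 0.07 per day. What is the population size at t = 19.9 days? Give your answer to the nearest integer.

Phase 1: N(12.6) = 217200·e^(0.41×12.6) = 217200·e^5.166 = 3.805617×10^7.
Phase 2 runs for 19.9 − 12.6 = 7.3 days at r = 0.07.
N(19.9) = 3.805617×10^7·e^(0.07×7.3) = 3.805617×10^7·e^0.511 = 6.343802×10^7.

63438016 cells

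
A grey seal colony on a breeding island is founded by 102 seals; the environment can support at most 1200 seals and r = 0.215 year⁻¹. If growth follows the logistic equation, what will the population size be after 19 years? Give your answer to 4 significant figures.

1016 seals

A = (K − N₀)/N₀ = (1200 − 102)/102 = 10.765.
N(t) = K/(1 + A·e^(−rt)) = 1200/(1 + 10.765×e^(−0.215×19)).
e^(−4.085) = 0.016823; denominator = 1 + 10.765×0.016823 = 1.1811.
N = 1200/1.1811 = 1016.01.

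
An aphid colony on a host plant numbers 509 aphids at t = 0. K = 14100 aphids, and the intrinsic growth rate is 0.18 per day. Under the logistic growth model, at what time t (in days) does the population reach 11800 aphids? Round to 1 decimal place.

27.3 days

A = (K − N₀)/N₀ = (14100 − 509)/509 = 26.701.
Solve 14100/(1 + 26.701·e^(−0.18t)) = 11800: 1 + 26.701·e^(−0.18t) = 1.1949, so e^(−0.18t) = 0.00729982.
−0.18·t = ln(0.00729982) = -4.9199, so t = 4.9199/0.18 = 27.333.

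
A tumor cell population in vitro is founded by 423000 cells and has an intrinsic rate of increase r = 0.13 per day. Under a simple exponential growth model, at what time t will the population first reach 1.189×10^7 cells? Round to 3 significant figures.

25.7 days

Set N₀·e^(rt) = 1.189×10^7: e^(0.13·t) = 1.189×10^7/423000 = 28.109.
0.13·t = ln(28.109) = 3.3361, so t = 3.3361/0.13 = 25.662.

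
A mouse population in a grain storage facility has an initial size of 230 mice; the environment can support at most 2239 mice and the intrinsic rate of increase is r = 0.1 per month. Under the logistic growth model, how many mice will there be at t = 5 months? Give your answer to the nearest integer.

356 mice

A = (K − N₀)/N₀ = (2239 − 230)/230 = 8.7348.
N(t) = K/(1 + A·e^(−rt)) = 2239/(1 + 8.7348×e^(−0.1×5)).
e^(−0.5) = 0.60653; denominator = 1 + 8.7348×0.60653 = 6.2979.
N = 2239/6.2979 = 355.515.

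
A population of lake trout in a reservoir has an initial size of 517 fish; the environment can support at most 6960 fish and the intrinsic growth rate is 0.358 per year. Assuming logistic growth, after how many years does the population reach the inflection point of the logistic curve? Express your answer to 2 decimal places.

7.05 years

Logistic growth is fastest at N = K/2 = 3480.
A = (K − N₀)/N₀ = 12.462. Set K/(1 + A·e^(−rt)) = K/2 → A·e^(−rt) = 1.
e^(−0.358t) = 1/12.462 = 0.0802421, so t = ln(12.462)/0.358 = 2.5227/0.358 = 7.0467.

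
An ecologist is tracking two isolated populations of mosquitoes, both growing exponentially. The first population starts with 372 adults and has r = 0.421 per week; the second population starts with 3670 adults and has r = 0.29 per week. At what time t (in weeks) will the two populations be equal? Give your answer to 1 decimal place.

17.5 weeks

Set 372·e^(0.421t) = 3670·e^(0.29t).
e^((0.421 − 0.29)t) = 3670/372 → e^(0.131·t) = 9.8656.
0.131·t = ln(9.8656) = 2.2891, so t = 2.2891/0.131 = 17.474.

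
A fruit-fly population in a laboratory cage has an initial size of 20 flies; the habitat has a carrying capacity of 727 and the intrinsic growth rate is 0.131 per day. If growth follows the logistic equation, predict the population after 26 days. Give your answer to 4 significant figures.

334.6 flies

A = (K − N₀)/N₀ = (727 − 20)/20 = 35.35.
N(t) = K/(1 + A·e^(−rt)) = 727/(1 + 35.35×e^(−0.131×26)).
e^(−3.406) = 0.033174; denominator = 1 + 35.35×0.033174 = 2.1727.
N = 727/2.1727 = 334.609.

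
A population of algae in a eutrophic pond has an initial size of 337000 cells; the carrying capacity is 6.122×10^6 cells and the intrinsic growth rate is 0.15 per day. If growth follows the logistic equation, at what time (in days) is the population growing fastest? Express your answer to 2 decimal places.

18.95 days

Logistic growth is fastest at N = K/2 = 3.061×10^6.
A = (K − N₀)/N₀ = 17.166. Set K/(1 + A·e^(−rt)) = K/2 → A·e^(−rt) = 1.
e^(−0.15t) = 1/17.166 = 0.0582541, so t = ln(17.166)/0.15 = 2.8429/0.15 = 18.953.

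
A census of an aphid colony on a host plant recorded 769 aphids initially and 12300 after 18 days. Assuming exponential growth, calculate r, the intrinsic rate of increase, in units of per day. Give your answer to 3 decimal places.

From N(t) = N₀·e^(rt): e^(r·18) = 12300/769 = 15.995.
r·18 = ln(15.995) = 2.7723, so r = 2.7723/18 = 0.15401.

0.154 per day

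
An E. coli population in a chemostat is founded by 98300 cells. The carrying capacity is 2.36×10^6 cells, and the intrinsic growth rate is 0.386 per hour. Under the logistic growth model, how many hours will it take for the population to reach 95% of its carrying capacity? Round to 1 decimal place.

15.8 hours

A = (K − N₀)/N₀ = (2.36×10^6 − 98300)/98300 = 23.008.
Solve 2.36×10^6/(1 + 23.008·e^(−0.386t)) = 2.242×10^6: 1 + 23.008·e^(−0.386t) = 1.0526, so e^(−0.386t) = 0.00228752.
−0.386·t = ln(0.00228752) = -6.0803, so t = 6.0803/0.386 = 15.752.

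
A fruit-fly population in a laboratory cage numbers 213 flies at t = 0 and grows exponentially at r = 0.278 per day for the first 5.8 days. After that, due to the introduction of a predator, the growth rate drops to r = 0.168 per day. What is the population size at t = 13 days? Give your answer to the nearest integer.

3581 flies

Phase 1: N(5.8) = 213·e^(0.278×5.8) = 213·e^1.612 = 1068.16.
Phase 2 runs for 13 − 5.8 = 7.2 days at r = 0.168.
N(13) = 1068.16·e^(0.168×7.2) = 1068.16·e^1.21 = 3580.62.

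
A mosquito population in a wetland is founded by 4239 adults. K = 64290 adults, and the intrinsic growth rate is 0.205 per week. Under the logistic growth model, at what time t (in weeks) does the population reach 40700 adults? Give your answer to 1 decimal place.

A = (K − N₀)/N₀ = (64290 − 4239)/4239 = 14.166.
Solve 64290/(1 + 14.166·e^(−0.205t)) = 40700: 1 + 14.166·e^(−0.205t) = 1.5796, so e^(−0.205t) = 0.0409144.
−0.205·t = ln(0.0409144) = -3.1963, so t = 3.1963/0.205 = 15.592.

15.6 weeks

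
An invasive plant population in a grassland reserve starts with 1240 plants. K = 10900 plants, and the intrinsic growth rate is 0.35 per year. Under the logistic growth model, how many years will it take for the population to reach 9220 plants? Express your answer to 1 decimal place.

A = (K − N₀)/N₀ = (10900 − 1240)/1240 = 7.7903.
Solve 10900/(1 + 7.7903·e^(−0.35t)) = 9220: 1 + 7.7903·e^(−0.35t) = 1.1822, so e^(−0.35t) = 0.0233896.
−0.35·t = ln(0.0233896) = -3.7555, so t = 3.7555/0.35 = 10.73.

10.7 years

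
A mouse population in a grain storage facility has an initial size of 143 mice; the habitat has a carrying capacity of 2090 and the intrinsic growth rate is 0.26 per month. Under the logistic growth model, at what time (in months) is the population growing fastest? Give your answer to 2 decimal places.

10.04 months

Logistic growth is fastest at N = K/2 = 1045.
A = (K − N₀)/N₀ = 13.615. Set K/(1 + A·e^(−rt)) = K/2 → A·e^(−rt) = 1.
e^(−0.26t) = 1/13.615 = 0.0734463, so t = ln(13.615)/0.26 = 2.6112/0.26 = 10.043.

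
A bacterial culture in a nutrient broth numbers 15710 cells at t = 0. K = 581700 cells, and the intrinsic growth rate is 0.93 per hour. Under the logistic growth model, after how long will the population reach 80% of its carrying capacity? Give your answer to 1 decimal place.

5.3 hours

A = (K − N₀)/N₀ = (581700 − 15710)/15710 = 36.027.
Solve 581700/(1 + 36.027·e^(−0.93t)) = 465360: 1 + 36.027·e^(−0.93t) = 1.25, so e^(−0.93t) = 0.00693917.
−0.93·t = ln(0.00693917) = -4.9706, so t = 4.9706/0.93 = 5.3447.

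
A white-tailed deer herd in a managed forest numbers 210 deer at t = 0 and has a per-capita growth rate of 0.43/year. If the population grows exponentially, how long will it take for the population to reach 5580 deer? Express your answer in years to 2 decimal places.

7.63 years

Set N₀·e^(rt) = 5580: e^(0.43·t) = 5580/210 = 26.571.
0.43·t = ln(26.571) = 3.2798, so t = 3.2798/0.43 = 7.6275.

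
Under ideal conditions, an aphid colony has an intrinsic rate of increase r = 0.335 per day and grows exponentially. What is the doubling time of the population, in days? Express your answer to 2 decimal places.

2.07 days

Doubling time t_d = ln(2)/r = 0.6931/0.335 = 2.0691.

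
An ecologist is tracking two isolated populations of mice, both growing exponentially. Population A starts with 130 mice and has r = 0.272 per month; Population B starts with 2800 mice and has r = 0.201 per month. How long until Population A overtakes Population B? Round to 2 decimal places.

43.24 months

Set 130·e^(0.272t) = 2800·e^(0.201t).
e^((0.272 − 0.201)t) = 2800/130 → e^(0.071·t) = 21.538.
0.071·t = ln(21.538) = 3.0698, so t = 3.0698/0.071 = 43.237.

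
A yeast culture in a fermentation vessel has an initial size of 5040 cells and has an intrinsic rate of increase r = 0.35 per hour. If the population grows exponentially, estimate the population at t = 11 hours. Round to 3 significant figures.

237000 cells

N(t) = N₀·e^(rt) = 5040 × e^(0.35×11) = 5040 × e^3.85.
e^3.85 ≈ 46.993, so N ≈ 5040 × 46.993 = 236845.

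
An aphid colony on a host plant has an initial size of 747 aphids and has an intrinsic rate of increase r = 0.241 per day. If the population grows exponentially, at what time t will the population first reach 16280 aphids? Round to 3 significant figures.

Set N₀·e^(rt) = 16280: e^(0.241·t) = 16280/747 = 21.794.
0.241·t = ln(21.794) = 3.0816, so t = 3.0816/0.241 = 12.787.

12.8 days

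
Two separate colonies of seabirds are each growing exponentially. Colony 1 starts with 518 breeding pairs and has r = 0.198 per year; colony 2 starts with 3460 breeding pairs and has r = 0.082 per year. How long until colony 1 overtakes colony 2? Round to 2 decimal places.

Set 518·e^(0.198t) = 3460·e^(0.082t).
e^((0.198 − 0.082)t) = 3460/518 → e^(0.116·t) = 6.6795.
0.116·t = ln(6.6795) = 1.899, so t = 1.899/0.116 = 16.371.

16.37 years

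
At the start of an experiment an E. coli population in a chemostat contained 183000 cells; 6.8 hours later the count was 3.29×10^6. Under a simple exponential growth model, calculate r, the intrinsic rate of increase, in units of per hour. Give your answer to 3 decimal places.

From N(t) = N₀·e^(rt): e^(r·6.8) = 3.29×10^6/183000 = 17.978.
r·6.8 = ln(17.978) = 2.8892, so r = 2.8892/6.8 = 0.42488.

0.425 per hour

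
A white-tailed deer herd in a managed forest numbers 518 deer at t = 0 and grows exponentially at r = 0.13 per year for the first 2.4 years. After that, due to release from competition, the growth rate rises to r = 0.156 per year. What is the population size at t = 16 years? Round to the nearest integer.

Phase 1: N(2.4) = 518·e^(0.13×2.4) = 518·e^0.312 = 707.668.
Phase 2 runs for 16 − 2.4 = 13.6 years at r = 0.156.
N(16) = 707.668·e^(0.156×13.6) = 707.668·e^2.122 = 5905.12.

5905 deer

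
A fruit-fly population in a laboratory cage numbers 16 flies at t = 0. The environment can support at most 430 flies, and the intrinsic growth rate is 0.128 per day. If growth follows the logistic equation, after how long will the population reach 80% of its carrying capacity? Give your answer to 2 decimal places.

A = (K − N₀)/N₀ = (430 − 16)/16 = 25.875.
Solve 430/(1 + 25.875·e^(−0.128t)) = 344: 1 + 25.875·e^(−0.128t) = 1.25, so e^(−0.128t) = 0.00966184.
−0.128·t = ln(0.00966184) = -4.6396, so t = 4.6396/0.128 = 36.247.

36.25 days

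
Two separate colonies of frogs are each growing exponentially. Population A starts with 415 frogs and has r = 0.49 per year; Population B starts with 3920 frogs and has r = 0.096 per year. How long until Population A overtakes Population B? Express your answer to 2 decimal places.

5.70 years

Set 415·e^(0.49t) = 3920·e^(0.096t).
e^((0.49 − 0.096)t) = 3920/415 → e^(0.394·t) = 9.4458.
0.394·t = ln(9.4458) = 2.2456, so t = 2.2456/0.394 = 5.6994.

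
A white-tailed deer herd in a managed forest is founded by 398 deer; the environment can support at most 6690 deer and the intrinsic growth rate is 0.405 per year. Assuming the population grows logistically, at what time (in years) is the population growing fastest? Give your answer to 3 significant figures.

Logistic growth is fastest at N = K/2 = 3345.
A = (K − N₀)/N₀ = 15.809. Set K/(1 + A·e^(−rt)) = K/2 → A·e^(−rt) = 1.
e^(−0.405t) = 1/15.809 = 0.0632549, so t = ln(15.809)/0.405 = 2.7606/0.405 = 6.8163.

6.82 years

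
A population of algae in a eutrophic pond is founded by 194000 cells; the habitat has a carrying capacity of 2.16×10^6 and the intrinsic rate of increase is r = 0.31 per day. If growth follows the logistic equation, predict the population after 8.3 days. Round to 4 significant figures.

1218000 cells

A = (K − N₀)/N₀ = (2.16×10^6 − 194000)/194000 = 10.134.
N(t) = K/(1 + A·e^(−rt)) = 2.16×10^6/(1 + 10.134×e^(−0.31×8.3)).
e^(−2.573) = 0.076306; denominator = 1 + 10.134×0.076306 = 1.7733.
N = 2.16×10^6/1.7733 = 1.218075×10^6.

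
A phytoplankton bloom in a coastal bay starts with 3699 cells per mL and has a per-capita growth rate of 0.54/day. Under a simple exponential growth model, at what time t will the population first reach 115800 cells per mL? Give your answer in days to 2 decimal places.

Set N₀·e^(rt) = 115800: e^(0.54·t) = 115800/3699 = 31.306.
0.54·t = ln(31.306) = 3.4438, so t = 3.4438/0.54 = 6.3774.

6.38 days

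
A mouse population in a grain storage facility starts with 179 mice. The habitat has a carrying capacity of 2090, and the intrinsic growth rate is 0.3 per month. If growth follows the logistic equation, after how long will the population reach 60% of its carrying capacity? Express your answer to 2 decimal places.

9.24 months

A = (K − N₀)/N₀ = (2090 − 179)/179 = 10.676.
Solve 2090/(1 + 10.676·e^(−0.3t)) = 1254: 1 + 10.676·e^(−0.3t) = 1.6667, so e^(−0.3t) = 0.0624455.
−0.3·t = ln(0.0624455) = -2.7735, so t = 2.7735/0.3 = 9.2449.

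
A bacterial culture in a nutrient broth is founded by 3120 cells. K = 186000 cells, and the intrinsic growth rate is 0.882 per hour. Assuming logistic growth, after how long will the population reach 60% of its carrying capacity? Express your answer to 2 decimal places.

A = (K − N₀)/N₀ = (186000 − 3120)/3120 = 58.615.
Solve 186000/(1 + 58.615·e^(−0.882t)) = 111600: 1 + 58.615·e^(−0.882t) = 1.6667, so e^(−0.882t) = 0.0113736.
−0.882·t = ln(0.0113736) = -4.4765, so t = 4.4765/0.882 = 5.0754.

5.08 hours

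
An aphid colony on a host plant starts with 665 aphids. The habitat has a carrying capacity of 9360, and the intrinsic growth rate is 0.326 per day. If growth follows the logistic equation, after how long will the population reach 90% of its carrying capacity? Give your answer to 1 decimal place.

A = (K − N₀)/N₀ = (9360 − 665)/665 = 13.075.
Solve 9360/(1 + 13.075·e^(−0.326t)) = 8424: 1 + 13.075·e^(−0.326t) = 1.1111, so e^(−0.326t) = 0.00849786.
−0.326·t = ln(0.00849786) = -4.7679, so t = 4.7679/0.326 = 14.626.

14.6 days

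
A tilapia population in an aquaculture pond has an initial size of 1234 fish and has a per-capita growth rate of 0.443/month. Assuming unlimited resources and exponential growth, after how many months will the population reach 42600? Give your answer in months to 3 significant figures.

Set N₀·e^(rt) = 42600: e^(0.443·t) = 42600/1234 = 34.522.
0.443·t = ln(34.522) = 3.5416, so t = 3.5416/0.443 = 7.9946.

7.99 months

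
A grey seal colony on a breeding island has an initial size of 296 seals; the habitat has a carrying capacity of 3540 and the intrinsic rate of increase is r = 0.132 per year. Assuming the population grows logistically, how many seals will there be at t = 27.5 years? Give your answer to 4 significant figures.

2743 seals

A = (K − N₀)/N₀ = (3540 − 296)/296 = 10.959.
N(t) = K/(1 + A·e^(−rt)) = 3540/(1 + 10.959×e^(−0.132×27.5)).
e^(−3.63) = 0.026516; denominator = 1 + 10.959×0.026516 = 1.2906.
N = 3540/1.2906 = 2742.9.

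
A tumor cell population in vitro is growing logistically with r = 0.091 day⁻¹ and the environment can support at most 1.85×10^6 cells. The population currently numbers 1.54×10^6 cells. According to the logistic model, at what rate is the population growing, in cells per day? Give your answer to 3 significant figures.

23500 cells per day

dN/dt = rN(1 − N/K) = 0.091 × 1.54×10^6 × (1 − 1.54×10^6/1.85×10^6).
1 − 1.54×10^6/1.85×10^6 = 0.16757; dN/dt = 0.091 × 1.54×10^6 × 0.16757 = 23483.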